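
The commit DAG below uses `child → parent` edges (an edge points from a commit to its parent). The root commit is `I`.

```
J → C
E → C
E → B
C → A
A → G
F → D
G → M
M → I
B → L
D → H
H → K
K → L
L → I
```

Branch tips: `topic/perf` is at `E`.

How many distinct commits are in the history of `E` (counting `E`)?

Walking parent pointers from E: reachable set = {A, B, C, E, G, I, L, M}.
That is 8 commits.

8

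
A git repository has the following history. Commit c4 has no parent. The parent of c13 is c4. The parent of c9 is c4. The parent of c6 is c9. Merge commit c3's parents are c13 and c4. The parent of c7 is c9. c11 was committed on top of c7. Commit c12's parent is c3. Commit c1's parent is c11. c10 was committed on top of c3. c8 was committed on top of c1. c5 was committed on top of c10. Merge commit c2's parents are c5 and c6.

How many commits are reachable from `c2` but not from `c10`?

Reachable from c2: {c10, c13, c2, c3, c4, c5, c6, c9}.
Reachable from c10: {c10, c13, c3, c4}.
In c2's history but not c10's: {c2, c5, c6, c9} — 4 commits.

4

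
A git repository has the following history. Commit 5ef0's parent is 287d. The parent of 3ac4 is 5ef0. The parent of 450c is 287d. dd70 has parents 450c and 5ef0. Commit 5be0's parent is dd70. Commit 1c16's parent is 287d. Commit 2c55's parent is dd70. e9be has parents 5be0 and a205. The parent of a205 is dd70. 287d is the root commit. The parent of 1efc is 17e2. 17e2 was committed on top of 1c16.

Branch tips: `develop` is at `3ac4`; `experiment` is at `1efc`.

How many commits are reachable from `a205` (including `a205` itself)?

5

Walking parent pointers from a205: reachable set = {287d, 450c, 5ef0, a205, dd70}.
That is 5 commits.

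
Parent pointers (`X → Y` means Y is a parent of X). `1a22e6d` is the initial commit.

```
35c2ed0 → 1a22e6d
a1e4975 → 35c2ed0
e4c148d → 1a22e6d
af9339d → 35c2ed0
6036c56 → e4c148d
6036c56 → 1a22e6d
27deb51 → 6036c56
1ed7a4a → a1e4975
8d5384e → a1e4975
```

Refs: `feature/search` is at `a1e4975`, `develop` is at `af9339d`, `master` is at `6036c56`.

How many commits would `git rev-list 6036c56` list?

Walking parent pointers from 6036c56: reachable set = {1a22e6d, 6036c56, e4c148d}.
That is 3 commits.

3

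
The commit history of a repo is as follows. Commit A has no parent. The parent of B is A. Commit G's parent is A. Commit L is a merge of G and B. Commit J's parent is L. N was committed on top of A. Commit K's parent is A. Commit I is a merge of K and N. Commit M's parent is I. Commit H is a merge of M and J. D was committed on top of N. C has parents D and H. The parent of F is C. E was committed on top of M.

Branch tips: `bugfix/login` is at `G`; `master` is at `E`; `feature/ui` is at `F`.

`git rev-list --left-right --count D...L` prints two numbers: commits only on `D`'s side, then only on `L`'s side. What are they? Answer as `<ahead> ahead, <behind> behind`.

Reachable from D: {A, D, N}.
Reachable from L: {A, B, G, L}.
Only in D's history (ahead): {D, N} — 2.
Only in L's history (behind): {B, G, L} — 3.

2 ahead, 3 behind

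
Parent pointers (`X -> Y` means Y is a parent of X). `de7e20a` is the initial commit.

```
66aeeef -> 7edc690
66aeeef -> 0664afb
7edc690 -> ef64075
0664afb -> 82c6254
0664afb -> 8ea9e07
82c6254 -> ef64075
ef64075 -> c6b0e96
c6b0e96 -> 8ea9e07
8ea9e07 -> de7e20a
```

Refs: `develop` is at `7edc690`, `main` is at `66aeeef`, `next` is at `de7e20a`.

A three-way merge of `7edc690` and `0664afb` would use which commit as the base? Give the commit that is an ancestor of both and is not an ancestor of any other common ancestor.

ef64075

Ancestors of 7edc690: {7edc690, 8ea9e07, c6b0e96, de7e20a, ef64075}.
Ancestors of 0664afb: {0664afb, 82c6254, 8ea9e07, c6b0e96, de7e20a, ef64075}.
Common ancestors: {8ea9e07, c6b0e96, de7e20a, ef64075}.
Among these, ef64075 is not an ancestor of any other common ancestor — it is the merge base.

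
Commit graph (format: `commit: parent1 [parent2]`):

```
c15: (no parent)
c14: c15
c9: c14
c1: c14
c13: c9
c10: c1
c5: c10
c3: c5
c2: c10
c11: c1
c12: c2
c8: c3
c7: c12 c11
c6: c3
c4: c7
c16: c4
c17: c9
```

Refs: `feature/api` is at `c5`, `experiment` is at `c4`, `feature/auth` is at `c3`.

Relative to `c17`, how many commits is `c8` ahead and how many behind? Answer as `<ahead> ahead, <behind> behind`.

5 ahead, 2 behind

Reachable from c8: {c1, c10, c14, c15, c3, c5, c8}.
Reachable from c17: {c14, c15, c17, c9}.
Only in c8's history (ahead): {c1, c10, c3, c5, c8} — 5.
Only in c17's history (behind): {c17, c9} — 2.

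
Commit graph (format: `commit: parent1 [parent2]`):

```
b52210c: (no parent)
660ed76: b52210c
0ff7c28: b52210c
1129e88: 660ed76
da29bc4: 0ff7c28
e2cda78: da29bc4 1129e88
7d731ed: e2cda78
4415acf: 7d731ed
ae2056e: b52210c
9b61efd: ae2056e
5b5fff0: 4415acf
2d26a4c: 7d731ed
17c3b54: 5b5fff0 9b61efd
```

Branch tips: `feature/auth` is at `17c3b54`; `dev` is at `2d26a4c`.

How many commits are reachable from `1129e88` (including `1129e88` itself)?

3

Walking parent pointers from 1129e88: reachable set = {1129e88, 660ed76, b52210c}.
That is 3 commits.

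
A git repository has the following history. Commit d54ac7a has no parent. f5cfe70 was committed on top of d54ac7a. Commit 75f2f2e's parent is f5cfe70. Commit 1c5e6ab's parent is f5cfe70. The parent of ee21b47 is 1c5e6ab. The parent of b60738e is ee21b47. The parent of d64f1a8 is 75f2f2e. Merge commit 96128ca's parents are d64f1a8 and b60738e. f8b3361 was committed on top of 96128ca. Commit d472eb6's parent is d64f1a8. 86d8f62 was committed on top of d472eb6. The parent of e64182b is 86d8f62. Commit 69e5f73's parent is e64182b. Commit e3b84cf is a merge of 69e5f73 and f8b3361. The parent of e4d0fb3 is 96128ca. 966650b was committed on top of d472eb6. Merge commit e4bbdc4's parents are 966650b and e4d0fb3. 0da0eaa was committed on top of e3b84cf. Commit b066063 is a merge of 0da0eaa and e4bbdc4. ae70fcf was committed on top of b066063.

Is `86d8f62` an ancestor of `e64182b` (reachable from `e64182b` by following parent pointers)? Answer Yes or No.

Yes

Ancestors of e64182b (commits reachable by following parents): {75f2f2e, 86d8f62, d472eb6, d54ac7a, d64f1a8, e64182b, f5cfe70}.
86d8f62 is in that set, so it is an ancestor of e64182b.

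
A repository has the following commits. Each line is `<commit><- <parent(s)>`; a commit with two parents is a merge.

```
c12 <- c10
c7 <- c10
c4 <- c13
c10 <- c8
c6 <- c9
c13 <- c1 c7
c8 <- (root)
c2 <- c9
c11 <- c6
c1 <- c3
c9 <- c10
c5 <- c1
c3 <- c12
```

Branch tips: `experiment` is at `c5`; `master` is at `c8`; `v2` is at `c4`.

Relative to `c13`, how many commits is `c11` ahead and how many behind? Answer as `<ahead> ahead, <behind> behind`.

3 ahead, 5 behind

Reachable from c11: {c10, c11, c6, c8, c9}.
Reachable from c13: {c1, c10, c12, c13, c3, c7, c8}.
Only in c11's history (ahead): {c11, c6, c9} — 3.
Only in c13's history (behind): {c1, c12, c13, c3, c7} — 5.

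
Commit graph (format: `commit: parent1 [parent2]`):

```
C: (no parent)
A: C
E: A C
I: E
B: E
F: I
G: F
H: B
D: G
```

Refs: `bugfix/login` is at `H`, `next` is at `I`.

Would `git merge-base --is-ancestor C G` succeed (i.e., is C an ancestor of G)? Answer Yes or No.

Yes

Ancestors of G (commits reachable by following parents): {A, C, E, F, G, I}.
C is in that set, so it is an ancestor of G.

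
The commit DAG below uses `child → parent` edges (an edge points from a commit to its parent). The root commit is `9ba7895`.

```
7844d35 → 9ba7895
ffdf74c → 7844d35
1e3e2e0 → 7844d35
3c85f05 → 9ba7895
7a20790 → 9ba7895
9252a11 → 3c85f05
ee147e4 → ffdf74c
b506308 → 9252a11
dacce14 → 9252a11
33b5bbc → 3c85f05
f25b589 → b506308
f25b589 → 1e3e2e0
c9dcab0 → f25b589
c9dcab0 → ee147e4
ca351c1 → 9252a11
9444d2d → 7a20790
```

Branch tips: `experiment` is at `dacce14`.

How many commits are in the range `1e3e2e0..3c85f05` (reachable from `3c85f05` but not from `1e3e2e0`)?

Reachable from 3c85f05: {3c85f05, 9ba7895}.
Reachable from 1e3e2e0: {1e3e2e0, 7844d35, 9ba7895}.
In 3c85f05's history but not 1e3e2e0's: {3c85f05} — 1 commit.

1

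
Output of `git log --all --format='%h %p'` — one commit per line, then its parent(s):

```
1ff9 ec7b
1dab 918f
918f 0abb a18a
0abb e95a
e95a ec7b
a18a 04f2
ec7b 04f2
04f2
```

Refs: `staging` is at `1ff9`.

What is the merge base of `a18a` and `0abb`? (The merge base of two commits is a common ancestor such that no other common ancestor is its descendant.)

Ancestors of a18a: {04f2, a18a}.
Ancestors of 0abb: {04f2, 0abb, e95a, ec7b}.
Common ancestors: {04f2}.
The only common ancestor is 04f2, so it is the merge base.

04f2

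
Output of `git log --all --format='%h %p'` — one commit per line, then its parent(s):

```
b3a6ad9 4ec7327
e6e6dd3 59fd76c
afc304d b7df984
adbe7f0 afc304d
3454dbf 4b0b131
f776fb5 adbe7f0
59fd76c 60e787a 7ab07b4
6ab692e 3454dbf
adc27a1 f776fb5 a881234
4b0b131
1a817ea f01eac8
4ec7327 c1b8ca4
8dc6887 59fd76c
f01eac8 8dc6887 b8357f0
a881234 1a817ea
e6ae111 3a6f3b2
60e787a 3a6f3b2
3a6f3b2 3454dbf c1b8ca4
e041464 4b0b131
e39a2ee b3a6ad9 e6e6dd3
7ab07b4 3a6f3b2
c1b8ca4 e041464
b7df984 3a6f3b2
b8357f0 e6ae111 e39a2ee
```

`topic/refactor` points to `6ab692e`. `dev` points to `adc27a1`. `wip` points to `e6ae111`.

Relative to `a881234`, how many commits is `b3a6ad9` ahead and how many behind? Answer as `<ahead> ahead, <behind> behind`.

0 ahead, 13 behind

Reachable from b3a6ad9: {4b0b131, 4ec7327, b3a6ad9, c1b8ca4, e041464}.
Reachable from a881234: {1a817ea, 3454dbf, 3a6f3b2, 4b0b131, 4ec7327, 59fd76c, 60e787a, 7ab07b4, 8dc6887, a881234, b3a6ad9, b8357f0, c1b8ca4, e041464, e39a2ee, e6ae111, e6e6dd3, f01eac8}.
Only in b3a6ad9's history (ahead): {} — 0.
Only in a881234's history (behind): {1a817ea, 3454dbf, 3a6f3b2, 59fd76c, 60e787a, 7ab07b4, 8dc6887, a881234, b8357f0, e39a2ee, e6ae111, e6e6dd3, f01eac8} — 13.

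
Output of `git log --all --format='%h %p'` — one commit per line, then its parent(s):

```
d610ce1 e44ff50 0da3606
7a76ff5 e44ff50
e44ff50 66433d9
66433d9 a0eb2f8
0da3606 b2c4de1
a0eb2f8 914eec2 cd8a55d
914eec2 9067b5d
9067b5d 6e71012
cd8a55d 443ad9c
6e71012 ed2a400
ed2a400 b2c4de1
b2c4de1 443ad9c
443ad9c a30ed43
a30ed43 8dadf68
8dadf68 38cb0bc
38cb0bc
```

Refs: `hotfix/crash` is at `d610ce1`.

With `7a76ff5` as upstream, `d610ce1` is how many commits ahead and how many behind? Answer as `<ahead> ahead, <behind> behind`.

2 ahead, 1 behind

Reachable from d610ce1: {0da3606, 38cb0bc, 443ad9c, 66433d9, 6e71012, 8dadf68, 9067b5d, 914eec2, a0eb2f8, a30ed43, b2c4de1, cd8a55d, d610ce1, e44ff50, ed2a400}.
Reachable from 7a76ff5: {38cb0bc, 443ad9c, 66433d9, 6e71012, 7a76ff5, 8dadf68, 9067b5d, 914eec2, a0eb2f8, a30ed43, b2c4de1, cd8a55d, e44ff50, ed2a400}.
Only in d610ce1's history (ahead): {0da3606, d610ce1} — 2.
Only in 7a76ff5's history (behind): {7a76ff5} — 1.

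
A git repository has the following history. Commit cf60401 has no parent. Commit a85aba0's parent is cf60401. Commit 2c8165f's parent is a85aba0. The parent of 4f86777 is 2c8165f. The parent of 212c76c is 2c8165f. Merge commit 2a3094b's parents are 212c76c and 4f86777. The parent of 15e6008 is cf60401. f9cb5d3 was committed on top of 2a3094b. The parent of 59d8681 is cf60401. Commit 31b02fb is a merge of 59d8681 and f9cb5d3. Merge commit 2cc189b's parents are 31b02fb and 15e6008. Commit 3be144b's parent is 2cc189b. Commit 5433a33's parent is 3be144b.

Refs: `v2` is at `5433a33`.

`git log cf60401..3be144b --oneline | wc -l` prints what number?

Reachable from 3be144b: {15e6008, 212c76c, 2a3094b, 2c8165f, 2cc189b, 31b02fb, 3be144b, 4f86777, 59d8681, a85aba0, cf60401, f9cb5d3}.
Reachable from cf60401: {cf60401}.
In 3be144b's history but not cf60401's: {15e6008, 212c76c, 2a3094b, 2c8165f, 2cc189b, 31b02fb, 3be144b, 4f86777, 59d8681, a85aba0, f9cb5d3} — 11 commits.

11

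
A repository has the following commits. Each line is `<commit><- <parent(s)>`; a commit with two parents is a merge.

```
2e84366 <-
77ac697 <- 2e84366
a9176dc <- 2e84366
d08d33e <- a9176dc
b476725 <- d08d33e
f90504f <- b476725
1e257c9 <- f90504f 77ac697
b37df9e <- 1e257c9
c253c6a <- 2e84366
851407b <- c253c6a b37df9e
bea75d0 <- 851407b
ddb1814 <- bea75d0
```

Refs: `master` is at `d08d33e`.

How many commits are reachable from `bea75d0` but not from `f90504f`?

6

Reachable from bea75d0: {1e257c9, 2e84366, 77ac697, 851407b, a9176dc, b37df9e, b476725, bea75d0, c253c6a, d08d33e, f90504f}.
Reachable from f90504f: {2e84366, a9176dc, b476725, d08d33e, f90504f}.
In bea75d0's history but not f90504f's: {1e257c9, 77ac697, 851407b, b37df9e, bea75d0, c253c6a} — 6 commits.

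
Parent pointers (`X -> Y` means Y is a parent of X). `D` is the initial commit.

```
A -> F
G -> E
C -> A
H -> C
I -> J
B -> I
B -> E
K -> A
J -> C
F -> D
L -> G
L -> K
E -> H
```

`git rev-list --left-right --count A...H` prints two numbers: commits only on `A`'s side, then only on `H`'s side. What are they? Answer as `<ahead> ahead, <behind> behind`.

Reachable from A: {A, D, F}.
Reachable from H: {A, C, D, F, H}.
Only in A's history (ahead): {} — 0.
Only in H's history (behind): {C, H} — 2.

0 ahead, 2 behind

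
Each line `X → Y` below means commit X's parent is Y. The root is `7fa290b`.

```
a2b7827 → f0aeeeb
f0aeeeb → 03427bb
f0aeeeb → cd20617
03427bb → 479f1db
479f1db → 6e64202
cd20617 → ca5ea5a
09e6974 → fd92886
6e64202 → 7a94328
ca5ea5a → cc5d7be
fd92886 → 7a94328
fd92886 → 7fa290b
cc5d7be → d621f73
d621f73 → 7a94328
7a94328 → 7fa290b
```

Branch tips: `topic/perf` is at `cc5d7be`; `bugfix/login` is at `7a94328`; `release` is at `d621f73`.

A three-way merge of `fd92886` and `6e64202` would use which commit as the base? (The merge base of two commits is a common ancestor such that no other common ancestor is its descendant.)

7a94328

Ancestors of fd92886: {7a94328, 7fa290b, fd92886}.
Ancestors of 6e64202: {6e64202, 7a94328, 7fa290b}.
Common ancestors: {7a94328, 7fa290b}.
Among these, 7a94328 is not an ancestor of any other common ancestor — it is the merge base.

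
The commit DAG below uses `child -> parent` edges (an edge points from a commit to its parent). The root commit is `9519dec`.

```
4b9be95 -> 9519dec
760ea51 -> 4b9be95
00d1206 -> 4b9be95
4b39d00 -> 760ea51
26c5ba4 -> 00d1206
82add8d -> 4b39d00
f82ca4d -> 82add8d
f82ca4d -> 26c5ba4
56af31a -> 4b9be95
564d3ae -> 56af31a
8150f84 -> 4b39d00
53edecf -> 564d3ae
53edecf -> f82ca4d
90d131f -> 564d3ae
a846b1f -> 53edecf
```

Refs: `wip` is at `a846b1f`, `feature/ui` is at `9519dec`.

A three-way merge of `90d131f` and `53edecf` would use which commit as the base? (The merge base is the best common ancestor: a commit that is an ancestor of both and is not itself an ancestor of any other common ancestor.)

564d3ae

Ancestors of 90d131f: {4b9be95, 564d3ae, 56af31a, 90d131f, 9519dec}.
Ancestors of 53edecf: {00d1206, 26c5ba4, 4b39d00, 4b9be95, 53edecf, 564d3ae, 56af31a, 760ea51, 82add8d, 9519dec, f82ca4d}.
Common ancestors: {4b9be95, 564d3ae, 56af31a, 9519dec}.
Among these, 564d3ae is not an ancestor of any other common ancestor — it is the merge base.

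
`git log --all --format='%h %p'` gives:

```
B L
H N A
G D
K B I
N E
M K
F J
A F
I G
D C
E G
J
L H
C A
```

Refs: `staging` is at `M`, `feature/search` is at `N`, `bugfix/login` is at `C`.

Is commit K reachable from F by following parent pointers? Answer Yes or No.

Ancestors of F: {F, J}.
K is not in that set, so it is not an ancestor of F.

No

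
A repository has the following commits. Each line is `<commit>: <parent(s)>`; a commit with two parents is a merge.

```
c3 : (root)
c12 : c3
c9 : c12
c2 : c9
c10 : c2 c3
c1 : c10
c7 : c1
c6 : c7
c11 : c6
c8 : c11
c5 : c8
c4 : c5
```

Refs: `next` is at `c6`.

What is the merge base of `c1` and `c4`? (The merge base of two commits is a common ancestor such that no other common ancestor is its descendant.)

c1

Ancestors of c1: {c1, c10, c12, c2, c3, c9}.
Ancestors of c4: {c1, c10, c11, c12, c2, c3, c4, c5, c6, c7, c8, c9}.
Common ancestors: {c1, c10, c12, c2, c3, c9}.
Among these, c1 is not an ancestor of any other common ancestor — it is the merge base.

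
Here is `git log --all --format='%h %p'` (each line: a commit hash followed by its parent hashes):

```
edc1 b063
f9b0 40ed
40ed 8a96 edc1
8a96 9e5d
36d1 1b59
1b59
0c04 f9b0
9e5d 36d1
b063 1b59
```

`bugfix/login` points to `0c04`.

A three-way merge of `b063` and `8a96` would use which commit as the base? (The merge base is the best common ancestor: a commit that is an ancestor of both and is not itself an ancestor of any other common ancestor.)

Ancestors of b063: {1b59, b063}.
Ancestors of 8a96: {1b59, 36d1, 8a96, 9e5d}.
Common ancestors: {1b59}.
The only common ancestor is 1b59, so it is the merge base.

1b59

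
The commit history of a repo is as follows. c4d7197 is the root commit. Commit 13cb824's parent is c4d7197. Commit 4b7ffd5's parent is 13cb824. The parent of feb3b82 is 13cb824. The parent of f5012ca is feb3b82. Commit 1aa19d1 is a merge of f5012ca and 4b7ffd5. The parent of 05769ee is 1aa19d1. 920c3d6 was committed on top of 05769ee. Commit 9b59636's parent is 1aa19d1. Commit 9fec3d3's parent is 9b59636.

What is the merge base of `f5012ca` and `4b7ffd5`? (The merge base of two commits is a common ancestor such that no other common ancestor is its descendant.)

13cb824

Ancestors of f5012ca: {13cb824, c4d7197, f5012ca, feb3b82}.
Ancestors of 4b7ffd5: {13cb824, 4b7ffd5, c4d7197}.
Common ancestors: {13cb824, c4d7197}.
Among these, 13cb824 is not an ancestor of any other common ancestor — it is the merge base.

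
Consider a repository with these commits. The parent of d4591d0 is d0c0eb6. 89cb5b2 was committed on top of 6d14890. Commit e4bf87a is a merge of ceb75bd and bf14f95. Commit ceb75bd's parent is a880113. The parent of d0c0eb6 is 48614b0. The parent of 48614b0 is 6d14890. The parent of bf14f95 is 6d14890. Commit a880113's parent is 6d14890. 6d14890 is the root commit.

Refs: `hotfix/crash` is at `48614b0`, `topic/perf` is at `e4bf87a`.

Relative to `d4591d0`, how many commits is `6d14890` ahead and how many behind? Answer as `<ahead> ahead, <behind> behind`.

0 ahead, 3 behind

Reachable from 6d14890: {6d14890}.
Reachable from d4591d0: {48614b0, 6d14890, d0c0eb6, d4591d0}.
Only in 6d14890's history (ahead): {} — 0.
Only in d4591d0's history (behind): {48614b0, d0c0eb6, d4591d0} — 3.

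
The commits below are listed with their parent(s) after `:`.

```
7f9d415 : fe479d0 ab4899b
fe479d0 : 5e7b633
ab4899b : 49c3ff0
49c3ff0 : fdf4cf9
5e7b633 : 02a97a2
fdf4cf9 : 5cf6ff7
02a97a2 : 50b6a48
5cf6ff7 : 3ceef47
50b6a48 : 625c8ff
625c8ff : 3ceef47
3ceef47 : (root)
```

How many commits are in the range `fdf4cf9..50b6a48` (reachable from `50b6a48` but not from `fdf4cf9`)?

Reachable from 50b6a48: {3ceef47, 50b6a48, 625c8ff}.
Reachable from fdf4cf9: {3ceef47, 5cf6ff7, fdf4cf9}.
In 50b6a48's history but not fdf4cf9's: {50b6a48, 625c8ff} — 2 commits.

2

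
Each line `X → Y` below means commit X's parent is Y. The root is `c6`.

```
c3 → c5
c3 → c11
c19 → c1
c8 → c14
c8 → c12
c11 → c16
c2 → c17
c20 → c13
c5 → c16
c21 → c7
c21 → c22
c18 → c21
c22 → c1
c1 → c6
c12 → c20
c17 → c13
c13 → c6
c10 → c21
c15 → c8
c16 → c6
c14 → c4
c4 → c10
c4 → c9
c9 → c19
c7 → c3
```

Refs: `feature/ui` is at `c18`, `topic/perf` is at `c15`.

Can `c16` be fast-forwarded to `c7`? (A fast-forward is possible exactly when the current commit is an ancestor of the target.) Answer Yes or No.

Yes

A fast-forward from c16 to c7 is possible iff c16 is an ancestor of c7.
Ancestors of c7: {c11, c16, c3, c5, c6, c7}.
c16 is among them, so fast-forward is possible.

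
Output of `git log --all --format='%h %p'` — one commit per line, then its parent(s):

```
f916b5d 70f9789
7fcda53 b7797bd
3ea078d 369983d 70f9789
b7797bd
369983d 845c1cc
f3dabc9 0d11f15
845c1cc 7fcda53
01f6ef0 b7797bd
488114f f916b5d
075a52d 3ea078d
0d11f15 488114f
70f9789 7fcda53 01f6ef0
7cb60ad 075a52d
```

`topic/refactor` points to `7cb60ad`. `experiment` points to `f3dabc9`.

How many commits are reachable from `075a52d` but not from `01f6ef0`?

Reachable from 075a52d: {01f6ef0, 075a52d, 369983d, 3ea078d, 70f9789, 7fcda53, 845c1cc, b7797bd}.
Reachable from 01f6ef0: {01f6ef0, b7797bd}.
In 075a52d's history but not 01f6ef0's: {075a52d, 369983d, 3ea078d, 70f9789, 7fcda53, 845c1cc} — 6 commits.

6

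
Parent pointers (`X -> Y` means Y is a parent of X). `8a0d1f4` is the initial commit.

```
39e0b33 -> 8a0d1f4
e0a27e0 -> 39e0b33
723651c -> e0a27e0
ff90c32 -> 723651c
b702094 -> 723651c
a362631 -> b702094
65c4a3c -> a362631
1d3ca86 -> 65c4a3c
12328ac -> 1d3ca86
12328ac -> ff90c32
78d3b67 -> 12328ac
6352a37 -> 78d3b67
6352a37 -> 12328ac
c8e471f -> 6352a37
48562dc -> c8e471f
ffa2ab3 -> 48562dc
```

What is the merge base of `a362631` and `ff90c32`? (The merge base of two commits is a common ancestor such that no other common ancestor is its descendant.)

723651c

Ancestors of a362631: {39e0b33, 723651c, 8a0d1f4, a362631, b702094, e0a27e0}.
Ancestors of ff90c32: {39e0b33, 723651c, 8a0d1f4, e0a27e0, ff90c32}.
Common ancestors: {39e0b33, 723651c, 8a0d1f4, e0a27e0}.
Among these, 723651c is not an ancestor of any other common ancestor — it is the merge base.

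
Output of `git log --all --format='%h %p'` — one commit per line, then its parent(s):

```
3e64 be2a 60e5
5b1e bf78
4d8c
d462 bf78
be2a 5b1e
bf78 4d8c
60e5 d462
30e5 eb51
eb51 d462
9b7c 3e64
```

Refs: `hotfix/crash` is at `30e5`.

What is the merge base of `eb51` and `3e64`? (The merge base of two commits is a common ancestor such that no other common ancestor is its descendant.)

d462

Ancestors of eb51: {4d8c, bf78, d462, eb51}.
Ancestors of 3e64: {3e64, 4d8c, 5b1e, 60e5, be2a, bf78, d462}.
Common ancestors: {4d8c, bf78, d462}.
Among these, d462 is not an ancestor of any other common ancestor — it is the merge base.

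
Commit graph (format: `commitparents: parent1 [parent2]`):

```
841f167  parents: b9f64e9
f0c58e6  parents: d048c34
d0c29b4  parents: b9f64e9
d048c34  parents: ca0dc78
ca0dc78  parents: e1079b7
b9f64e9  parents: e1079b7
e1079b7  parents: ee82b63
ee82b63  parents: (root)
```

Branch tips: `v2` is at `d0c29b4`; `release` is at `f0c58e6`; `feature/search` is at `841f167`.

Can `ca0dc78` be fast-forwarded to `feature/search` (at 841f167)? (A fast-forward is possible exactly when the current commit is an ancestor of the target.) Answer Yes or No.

A fast-forward from ca0dc78 to 841f167 is possible iff ca0dc78 is an ancestor of 841f167.
Ancestors of 841f167: {841f167, b9f64e9, e1079b7, ee82b63}.
ca0dc78 is not among them, so fast-forward is not possible.

No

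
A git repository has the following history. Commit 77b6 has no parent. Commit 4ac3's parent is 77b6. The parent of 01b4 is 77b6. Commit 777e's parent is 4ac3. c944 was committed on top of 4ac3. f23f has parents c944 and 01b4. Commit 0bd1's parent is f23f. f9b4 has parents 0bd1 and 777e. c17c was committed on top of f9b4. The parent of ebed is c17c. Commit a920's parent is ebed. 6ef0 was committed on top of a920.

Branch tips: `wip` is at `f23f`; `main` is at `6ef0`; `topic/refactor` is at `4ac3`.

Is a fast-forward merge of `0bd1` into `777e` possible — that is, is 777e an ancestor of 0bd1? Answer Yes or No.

A fast-forward from 777e to 0bd1 is possible iff 777e is an ancestor of 0bd1.
Ancestors of 0bd1: {01b4, 0bd1, 4ac3, 77b6, c944, f23f}.
777e is not among them, so fast-forward is not possible.

No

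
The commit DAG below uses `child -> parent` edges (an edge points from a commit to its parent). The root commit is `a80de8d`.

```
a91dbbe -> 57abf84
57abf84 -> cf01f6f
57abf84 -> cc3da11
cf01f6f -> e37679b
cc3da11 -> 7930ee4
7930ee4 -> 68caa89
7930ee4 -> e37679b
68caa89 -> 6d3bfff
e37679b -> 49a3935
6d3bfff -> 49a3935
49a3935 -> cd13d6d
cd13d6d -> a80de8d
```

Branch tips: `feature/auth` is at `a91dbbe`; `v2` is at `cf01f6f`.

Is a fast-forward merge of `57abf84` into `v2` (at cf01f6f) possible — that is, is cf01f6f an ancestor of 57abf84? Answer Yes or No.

A fast-forward from cf01f6f to 57abf84 is possible iff cf01f6f is an ancestor of 57abf84.
Ancestors of 57abf84: {49a3935, 57abf84, 68caa89, 6d3bfff, 7930ee4, a80de8d, cc3da11, cd13d6d, cf01f6f, e37679b}.
cf01f6f is among them, so fast-forward is possible.

Yes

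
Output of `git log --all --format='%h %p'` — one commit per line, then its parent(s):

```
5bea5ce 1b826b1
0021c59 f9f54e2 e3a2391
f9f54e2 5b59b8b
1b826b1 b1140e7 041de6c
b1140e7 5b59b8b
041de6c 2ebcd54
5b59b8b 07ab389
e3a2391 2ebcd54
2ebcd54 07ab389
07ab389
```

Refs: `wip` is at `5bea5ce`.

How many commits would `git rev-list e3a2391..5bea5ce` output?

5

Reachable from 5bea5ce: {041de6c, 07ab389, 1b826b1, 2ebcd54, 5b59b8b, 5bea5ce, b1140e7}.
Reachable from e3a2391: {07ab389, 2ebcd54, e3a2391}.
In 5bea5ce's history but not e3a2391's: {041de6c, 1b826b1, 5b59b8b, 5bea5ce, b1140e7} — 5 commits.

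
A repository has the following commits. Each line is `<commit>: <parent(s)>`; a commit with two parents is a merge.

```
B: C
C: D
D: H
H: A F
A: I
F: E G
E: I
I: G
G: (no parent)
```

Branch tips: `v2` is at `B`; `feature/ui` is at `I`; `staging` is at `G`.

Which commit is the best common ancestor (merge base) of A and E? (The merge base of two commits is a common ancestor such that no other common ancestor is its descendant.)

I

Ancestors of A: {A, G, I}.
Ancestors of E: {E, G, I}.
Common ancestors: {G, I}.
Among these, I is not an ancestor of any other common ancestor — it is the merge base.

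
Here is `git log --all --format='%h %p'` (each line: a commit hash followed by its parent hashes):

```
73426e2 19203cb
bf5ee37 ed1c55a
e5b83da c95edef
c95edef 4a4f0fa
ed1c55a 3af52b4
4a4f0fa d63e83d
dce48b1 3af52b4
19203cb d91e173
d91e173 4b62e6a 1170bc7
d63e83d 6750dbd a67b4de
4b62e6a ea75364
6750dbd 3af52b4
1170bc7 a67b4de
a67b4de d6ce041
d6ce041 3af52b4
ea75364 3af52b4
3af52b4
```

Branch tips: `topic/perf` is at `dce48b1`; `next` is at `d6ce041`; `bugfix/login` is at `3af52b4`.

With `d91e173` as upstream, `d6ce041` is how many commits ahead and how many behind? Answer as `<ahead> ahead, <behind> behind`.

Reachable from d6ce041: {3af52b4, d6ce041}.
Reachable from d91e173: {1170bc7, 3af52b4, 4b62e6a, a67b4de, d6ce041, d91e173, ea75364}.
Only in d6ce041's history (ahead): {} — 0.
Only in d91e173's history (behind): {1170bc7, 4b62e6a, a67b4de, d91e173, ea75364} — 5.

0 ahead, 5 behind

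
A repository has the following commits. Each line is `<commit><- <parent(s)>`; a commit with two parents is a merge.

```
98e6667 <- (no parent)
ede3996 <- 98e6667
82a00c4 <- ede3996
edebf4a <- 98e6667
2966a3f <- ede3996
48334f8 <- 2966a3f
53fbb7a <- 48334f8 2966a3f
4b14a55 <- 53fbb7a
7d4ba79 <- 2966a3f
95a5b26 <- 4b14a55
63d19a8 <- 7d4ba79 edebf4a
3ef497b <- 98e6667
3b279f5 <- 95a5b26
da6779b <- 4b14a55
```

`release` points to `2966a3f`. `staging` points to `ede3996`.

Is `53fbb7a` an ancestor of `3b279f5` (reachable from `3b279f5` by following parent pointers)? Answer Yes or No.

Ancestors of 3b279f5 (commits reachable by following parents): {2966a3f, 3b279f5, 48334f8, 4b14a55, 53fbb7a, 95a5b26, 98e6667, ede3996}.
53fbb7a is in that set, so it is an ancestor of 3b279f5.

Yes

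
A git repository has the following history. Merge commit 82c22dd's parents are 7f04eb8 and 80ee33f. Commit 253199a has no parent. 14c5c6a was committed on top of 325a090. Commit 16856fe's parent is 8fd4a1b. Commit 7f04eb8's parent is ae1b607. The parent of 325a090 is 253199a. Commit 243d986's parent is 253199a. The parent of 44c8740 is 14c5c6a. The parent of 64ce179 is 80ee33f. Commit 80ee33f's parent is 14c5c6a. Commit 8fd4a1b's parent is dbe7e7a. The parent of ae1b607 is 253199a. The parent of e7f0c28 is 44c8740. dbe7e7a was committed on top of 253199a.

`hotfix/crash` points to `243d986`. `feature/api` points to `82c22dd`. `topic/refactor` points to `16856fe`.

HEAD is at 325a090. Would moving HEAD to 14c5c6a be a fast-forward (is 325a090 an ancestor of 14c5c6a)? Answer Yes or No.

A fast-forward from 325a090 to 14c5c6a is possible iff 325a090 is an ancestor of 14c5c6a.
Ancestors of 14c5c6a: {14c5c6a, 253199a, 325a090}.
325a090 is among them, so fast-forward is possible.

Yes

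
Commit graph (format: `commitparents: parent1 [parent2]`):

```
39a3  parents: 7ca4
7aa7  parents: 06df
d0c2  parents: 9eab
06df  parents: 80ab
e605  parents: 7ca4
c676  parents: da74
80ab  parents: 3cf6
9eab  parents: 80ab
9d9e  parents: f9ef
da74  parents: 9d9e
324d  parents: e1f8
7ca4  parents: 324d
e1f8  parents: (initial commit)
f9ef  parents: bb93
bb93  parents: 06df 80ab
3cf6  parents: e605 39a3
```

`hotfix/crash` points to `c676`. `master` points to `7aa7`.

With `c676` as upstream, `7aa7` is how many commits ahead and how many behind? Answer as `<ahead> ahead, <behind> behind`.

1 ahead, 5 behind

Reachable from 7aa7: {06df, 324d, 39a3, 3cf6, 7aa7, 7ca4, 80ab, e1f8, e605}.
Reachable from c676: {06df, 324d, 39a3, 3cf6, 7ca4, 80ab, 9d9e, bb93, c676, da74, e1f8, e605, f9ef}.
Only in 7aa7's history (ahead): {7aa7} — 1.
Only in c676's history (behind): {9d9e, bb93, c676, da74, f9ef} — 5.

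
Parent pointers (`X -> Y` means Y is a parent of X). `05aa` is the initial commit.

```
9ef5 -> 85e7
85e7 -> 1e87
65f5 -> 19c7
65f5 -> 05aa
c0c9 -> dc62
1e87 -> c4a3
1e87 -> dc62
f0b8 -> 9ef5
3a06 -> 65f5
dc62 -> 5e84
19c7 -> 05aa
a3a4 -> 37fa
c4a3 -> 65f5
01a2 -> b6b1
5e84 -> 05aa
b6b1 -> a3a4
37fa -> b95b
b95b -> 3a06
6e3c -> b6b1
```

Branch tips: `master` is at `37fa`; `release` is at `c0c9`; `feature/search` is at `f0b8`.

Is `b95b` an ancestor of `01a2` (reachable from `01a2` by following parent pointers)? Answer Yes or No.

Ancestors of 01a2 (commits reachable by following parents): {01a2, 05aa, 19c7, 37fa, 3a06, 65f5, a3a4, b6b1, b95b}.
b95b is in that set, so it is an ancestor of 01a2.

Yes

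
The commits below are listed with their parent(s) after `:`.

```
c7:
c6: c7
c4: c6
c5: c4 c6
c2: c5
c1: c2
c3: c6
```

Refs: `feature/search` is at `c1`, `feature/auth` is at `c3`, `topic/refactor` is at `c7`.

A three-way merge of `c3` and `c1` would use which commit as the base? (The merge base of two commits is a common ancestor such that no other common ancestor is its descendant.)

Ancestors of c3: {c3, c6, c7}.
Ancestors of c1: {c1, c2, c4, c5, c6, c7}.
Common ancestors: {c6, c7}.
Among these, c6 is not an ancestor of any other common ancestor — it is the merge base.

c6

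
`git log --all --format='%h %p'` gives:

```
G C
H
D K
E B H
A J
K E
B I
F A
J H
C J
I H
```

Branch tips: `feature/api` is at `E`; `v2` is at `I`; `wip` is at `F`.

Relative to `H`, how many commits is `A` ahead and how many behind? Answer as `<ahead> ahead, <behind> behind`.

2 ahead, 0 behind

Reachable from A: {A, H, J}.
Reachable from H: {H}.
Only in A's history (ahead): {A, J} — 2.
Only in H's history (behind): {} — 0.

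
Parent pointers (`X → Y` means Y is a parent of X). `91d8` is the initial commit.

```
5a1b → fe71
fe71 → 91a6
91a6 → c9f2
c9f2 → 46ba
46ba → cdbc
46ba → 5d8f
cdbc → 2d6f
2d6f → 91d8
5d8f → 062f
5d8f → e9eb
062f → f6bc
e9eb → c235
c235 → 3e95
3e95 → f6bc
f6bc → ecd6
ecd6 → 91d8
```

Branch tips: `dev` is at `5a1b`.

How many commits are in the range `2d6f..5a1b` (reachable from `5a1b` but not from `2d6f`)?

13

Reachable from 5a1b: {062f, 2d6f, 3e95, 46ba, 5a1b, 5d8f, 91a6, 91d8, c235, c9f2, cdbc, e9eb, ecd6, f6bc, fe71}.
Reachable from 2d6f: {2d6f, 91d8}.
In 5a1b's history but not 2d6f's: {062f, 3e95, 46ba, 5a1b, 5d8f, 91a6, c235, c9f2, cdbc, e9eb, ecd6, f6bc, fe71} — 13 commits.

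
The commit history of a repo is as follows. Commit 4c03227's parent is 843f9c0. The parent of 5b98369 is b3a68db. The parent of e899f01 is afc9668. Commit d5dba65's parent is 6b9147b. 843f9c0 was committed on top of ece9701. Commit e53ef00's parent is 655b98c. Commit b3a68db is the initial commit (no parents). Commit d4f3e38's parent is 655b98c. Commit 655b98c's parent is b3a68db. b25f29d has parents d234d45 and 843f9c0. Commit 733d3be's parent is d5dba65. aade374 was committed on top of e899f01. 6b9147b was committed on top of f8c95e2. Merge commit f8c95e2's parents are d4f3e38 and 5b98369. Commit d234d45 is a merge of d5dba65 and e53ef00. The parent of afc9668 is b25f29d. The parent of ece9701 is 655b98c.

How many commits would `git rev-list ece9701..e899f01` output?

Reachable from e899f01: {5b98369, 655b98c, 6b9147b, 843f9c0, afc9668, b25f29d, b3a68db, d234d45, d4f3e38, d5dba65, e53ef00, e899f01, ece9701, f8c95e2}.
Reachable from ece9701: {655b98c, b3a68db, ece9701}.
In e899f01's history but not ece9701's: {5b98369, 6b9147b, 843f9c0, afc9668, b25f29d, d234d45, d4f3e38, d5dba65, e53ef00, e899f01, f8c95e2} — 11 commits.

11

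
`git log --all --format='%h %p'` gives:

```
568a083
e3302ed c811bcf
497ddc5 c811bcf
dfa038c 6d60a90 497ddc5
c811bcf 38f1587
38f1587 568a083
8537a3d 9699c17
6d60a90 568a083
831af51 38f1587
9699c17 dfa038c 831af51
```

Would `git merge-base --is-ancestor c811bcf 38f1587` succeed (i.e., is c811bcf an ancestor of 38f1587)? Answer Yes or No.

Ancestors of 38f1587: {38f1587, 568a083}.
c811bcf is not in that set, so it is not an ancestor of 38f1587.

No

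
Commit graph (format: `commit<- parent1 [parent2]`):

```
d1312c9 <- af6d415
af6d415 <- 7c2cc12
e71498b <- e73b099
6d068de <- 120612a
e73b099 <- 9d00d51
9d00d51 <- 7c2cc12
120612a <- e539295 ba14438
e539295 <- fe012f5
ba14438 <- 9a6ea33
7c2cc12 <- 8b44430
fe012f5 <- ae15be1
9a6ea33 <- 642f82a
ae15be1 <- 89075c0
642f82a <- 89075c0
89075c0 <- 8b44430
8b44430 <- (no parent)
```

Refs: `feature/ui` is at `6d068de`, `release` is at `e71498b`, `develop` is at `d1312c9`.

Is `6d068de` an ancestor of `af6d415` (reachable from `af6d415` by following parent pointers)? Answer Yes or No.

No

Ancestors of af6d415: {7c2cc12, 8b44430, af6d415}.
6d068de is not in that set, so it is not an ancestor of af6d415.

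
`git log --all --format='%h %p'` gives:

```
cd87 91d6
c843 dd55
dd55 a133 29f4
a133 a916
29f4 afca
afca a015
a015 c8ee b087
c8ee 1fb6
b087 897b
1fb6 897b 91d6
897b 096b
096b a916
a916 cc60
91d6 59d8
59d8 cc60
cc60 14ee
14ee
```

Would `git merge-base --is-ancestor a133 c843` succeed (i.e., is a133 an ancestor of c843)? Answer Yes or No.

Yes

Ancestors of c843 (commits reachable by following parents): {096b, 14ee, 1fb6, 29f4, 59d8, 897b, 91d6, a015, a133, a916, afca, b087, c843, c8ee, cc60, dd55}.
a133 is in that set, so it is an ancestor of c843.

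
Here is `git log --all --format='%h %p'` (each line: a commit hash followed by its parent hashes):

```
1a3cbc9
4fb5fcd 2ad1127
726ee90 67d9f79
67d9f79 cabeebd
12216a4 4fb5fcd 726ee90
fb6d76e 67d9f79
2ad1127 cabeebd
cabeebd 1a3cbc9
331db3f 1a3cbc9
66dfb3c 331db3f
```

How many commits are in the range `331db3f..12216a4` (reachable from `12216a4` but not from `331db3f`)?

6

Reachable from 12216a4: {12216a4, 1a3cbc9, 2ad1127, 4fb5fcd, 67d9f79, 726ee90, cabeebd}.
Reachable from 331db3f: {1a3cbc9, 331db3f}.
In 12216a4's history but not 331db3f's: {12216a4, 2ad1127, 4fb5fcd, 67d9f79, 726ee90, cabeebd} — 6 commits.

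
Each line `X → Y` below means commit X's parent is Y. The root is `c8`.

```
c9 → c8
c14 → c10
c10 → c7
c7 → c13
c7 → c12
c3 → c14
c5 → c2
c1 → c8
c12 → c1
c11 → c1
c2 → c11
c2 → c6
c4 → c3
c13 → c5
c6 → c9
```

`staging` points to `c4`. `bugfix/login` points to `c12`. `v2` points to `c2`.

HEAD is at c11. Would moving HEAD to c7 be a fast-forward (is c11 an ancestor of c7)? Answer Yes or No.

A fast-forward from c11 to c7 is possible iff c11 is an ancestor of c7.
Ancestors of c7: {c1, c11, c12, c13, c2, c5, c6, c7, c8, c9}.
c11 is among them, so fast-forward is possible.

Yes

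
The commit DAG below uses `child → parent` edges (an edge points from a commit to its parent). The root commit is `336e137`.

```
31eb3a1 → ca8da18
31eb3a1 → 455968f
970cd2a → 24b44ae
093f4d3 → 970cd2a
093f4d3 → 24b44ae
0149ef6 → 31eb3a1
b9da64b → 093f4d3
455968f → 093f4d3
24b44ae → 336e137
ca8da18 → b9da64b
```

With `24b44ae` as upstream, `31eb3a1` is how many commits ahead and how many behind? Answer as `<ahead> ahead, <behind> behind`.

6 ahead, 0 behind

Reachable from 31eb3a1: {093f4d3, 24b44ae, 31eb3a1, 336e137, 455968f, 970cd2a, b9da64b, ca8da18}.
Reachable from 24b44ae: {24b44ae, 336e137}.
Only in 31eb3a1's history (ahead): {093f4d3, 31eb3a1, 455968f, 970cd2a, b9da64b, ca8da18} — 6.
Only in 24b44ae's history (behind): {} — 0.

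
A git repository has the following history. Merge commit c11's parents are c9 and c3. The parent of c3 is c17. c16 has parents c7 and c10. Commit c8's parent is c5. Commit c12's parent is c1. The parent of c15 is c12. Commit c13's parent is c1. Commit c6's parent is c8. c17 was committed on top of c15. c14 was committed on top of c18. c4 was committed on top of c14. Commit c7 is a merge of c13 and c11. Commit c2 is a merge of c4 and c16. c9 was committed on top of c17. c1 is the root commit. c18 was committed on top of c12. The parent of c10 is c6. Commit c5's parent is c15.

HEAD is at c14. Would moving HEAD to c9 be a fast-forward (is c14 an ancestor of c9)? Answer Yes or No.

A fast-forward from c14 to c9 is possible iff c14 is an ancestor of c9.
Ancestors of c9: {c1, c12, c15, c17, c9}.
c14 is not among them, so fast-forward is not possible.

No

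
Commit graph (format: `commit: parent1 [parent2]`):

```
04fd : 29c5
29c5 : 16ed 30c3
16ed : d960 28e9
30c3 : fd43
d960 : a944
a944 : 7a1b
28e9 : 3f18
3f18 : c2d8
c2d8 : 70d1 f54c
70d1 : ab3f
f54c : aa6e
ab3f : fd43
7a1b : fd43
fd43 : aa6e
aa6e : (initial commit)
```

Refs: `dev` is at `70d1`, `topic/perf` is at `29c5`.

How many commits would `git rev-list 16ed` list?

12

Walking parent pointers from 16ed: reachable set = {16ed, 28e9, 3f18, 70d1, 7a1b, a944, aa6e, ab3f, c2d8, d960, f54c, fd43}.
That is 12 commits.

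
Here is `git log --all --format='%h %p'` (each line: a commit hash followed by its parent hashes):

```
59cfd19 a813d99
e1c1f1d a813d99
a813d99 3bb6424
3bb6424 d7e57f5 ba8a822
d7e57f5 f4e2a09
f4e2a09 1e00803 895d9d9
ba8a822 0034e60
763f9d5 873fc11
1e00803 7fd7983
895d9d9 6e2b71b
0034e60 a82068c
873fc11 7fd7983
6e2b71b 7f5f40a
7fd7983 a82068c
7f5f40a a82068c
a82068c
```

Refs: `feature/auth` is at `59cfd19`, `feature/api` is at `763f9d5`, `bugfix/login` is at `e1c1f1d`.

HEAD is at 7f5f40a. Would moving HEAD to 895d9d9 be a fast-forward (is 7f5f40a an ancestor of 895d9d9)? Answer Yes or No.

Yes

A fast-forward from 7f5f40a to 895d9d9 is possible iff 7f5f40a is an ancestor of 895d9d9.
Ancestors of 895d9d9: {6e2b71b, 7f5f40a, 895d9d9, a82068c}.
7f5f40a is among them, so fast-forward is possible.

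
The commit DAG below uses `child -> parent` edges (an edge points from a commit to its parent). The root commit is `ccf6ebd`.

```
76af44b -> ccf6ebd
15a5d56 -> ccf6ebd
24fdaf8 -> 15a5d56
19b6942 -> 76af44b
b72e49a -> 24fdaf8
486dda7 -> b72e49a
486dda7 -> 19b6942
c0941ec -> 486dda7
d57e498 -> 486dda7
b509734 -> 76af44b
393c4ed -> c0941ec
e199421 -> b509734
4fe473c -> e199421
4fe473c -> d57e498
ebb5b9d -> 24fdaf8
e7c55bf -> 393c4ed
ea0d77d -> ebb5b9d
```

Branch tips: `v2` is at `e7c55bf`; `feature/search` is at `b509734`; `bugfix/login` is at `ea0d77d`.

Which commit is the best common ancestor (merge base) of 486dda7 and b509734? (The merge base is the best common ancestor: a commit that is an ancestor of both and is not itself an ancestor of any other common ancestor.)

76af44b

Ancestors of 486dda7: {15a5d56, 19b6942, 24fdaf8, 486dda7, 76af44b, b72e49a, ccf6ebd}.
Ancestors of b509734: {76af44b, b509734, ccf6ebd}.
Common ancestors: {76af44b, ccf6ebd}.
Among these, 76af44b is not an ancestor of any other common ancestor — it is the merge base.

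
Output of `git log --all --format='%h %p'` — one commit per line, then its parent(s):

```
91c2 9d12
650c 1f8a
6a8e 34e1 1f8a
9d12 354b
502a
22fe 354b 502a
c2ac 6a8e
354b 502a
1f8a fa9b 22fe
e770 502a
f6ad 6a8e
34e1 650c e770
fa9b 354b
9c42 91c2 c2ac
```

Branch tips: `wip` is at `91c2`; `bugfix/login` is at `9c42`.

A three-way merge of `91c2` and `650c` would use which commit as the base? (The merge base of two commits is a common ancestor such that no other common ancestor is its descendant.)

354b

Ancestors of 91c2: {354b, 502a, 91c2, 9d12}.
Ancestors of 650c: {1f8a, 22fe, 354b, 502a, 650c, fa9b}.
Common ancestors: {354b, 502a}.
Among these, 354b is not an ancestor of any other common ancestor — it is the merge base.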